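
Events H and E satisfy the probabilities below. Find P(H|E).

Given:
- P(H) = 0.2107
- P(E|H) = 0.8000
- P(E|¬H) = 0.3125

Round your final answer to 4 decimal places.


Bayes' theorem: P(H|E) = P(E|H) × P(H) / P(E)

Step 1: Calculate P(E) using law of total probability
P(E) = P(E|H)P(H) + P(E|¬H)P(¬H)
     = 0.8000 × 0.2107 + 0.3125 × 0.7893
     = 0.16856000 + 0.24665625
     = 0.41521625

Step 2: Apply Bayes' theorem
P(H|E) = P(E|H) × P(H) / P(E)
       = 0.16856000 / 0.41521625
       = 0.4060


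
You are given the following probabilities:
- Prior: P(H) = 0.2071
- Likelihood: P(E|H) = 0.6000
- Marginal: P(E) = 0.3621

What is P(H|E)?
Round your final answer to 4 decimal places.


Using Bayes' theorem:

P(H|E) = P(E|H) × P(H) / P(E)
       = 0.6000 × 0.2071 / 0.3621
       = 0.12426000 / 0.3621
       = 0.3432

The evidence strengthens our belief in H.
Prior: 0.2071 → Posterior: 0.3432


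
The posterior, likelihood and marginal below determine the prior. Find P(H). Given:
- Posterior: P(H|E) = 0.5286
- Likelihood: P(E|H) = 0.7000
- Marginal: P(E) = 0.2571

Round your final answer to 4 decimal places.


From Bayes' theorem: P(H|E) = P(E|H) × P(H) / P(E)

Rearranging for P(H):
P(H) = P(H|E) × P(E) / P(E|H)
     = 0.5286 × 0.2571 / 0.7000
     = 0.13590306 / 0.7000
     = 0.1941


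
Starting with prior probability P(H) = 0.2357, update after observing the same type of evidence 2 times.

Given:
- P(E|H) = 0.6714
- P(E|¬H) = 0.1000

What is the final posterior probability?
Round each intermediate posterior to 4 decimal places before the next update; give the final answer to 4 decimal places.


Sequential Bayesian updating:

Initial prior: P(H) = 0.2357

Update 1:
  P(E) = 0.6714 × 0.2357 + 0.1000 × 0.7643 = 0.15824898 + 0.07643000 = 0.23467898
  P(H|E) = 0.15824898 / 0.23467898 = 0.6743

Update 2:
  P(E) = 0.6714 × 0.6743 + 0.1000 × 0.3257 = 0.45272502 + 0.03257000 = 0.48529502
  P(H|E) = 0.45272502 / 0.48529502 = 0.9329

Final posterior: 0.9329


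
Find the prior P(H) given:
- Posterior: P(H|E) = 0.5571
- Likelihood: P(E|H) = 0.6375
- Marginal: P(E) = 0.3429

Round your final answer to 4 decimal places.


From Bayes' theorem: P(H|E) = P(E|H) × P(H) / P(E)

Rearranging for P(H):
P(H) = P(H|E) × P(E) / P(E|H)
     = 0.5571 × 0.3429 / 0.6375
     = 0.19102959 / 0.6375
     = 0.2997


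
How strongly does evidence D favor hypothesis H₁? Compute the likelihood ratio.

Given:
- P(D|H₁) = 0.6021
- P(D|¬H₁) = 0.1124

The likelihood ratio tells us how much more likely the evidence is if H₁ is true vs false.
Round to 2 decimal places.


Likelihood Ratio (LR) = P(D|H₁) / P(D|¬H₁)

LR = 0.6021 / 0.1124
   = 5.36

The evidence is 5.36 times more likely if H₁ is true than if H₁ is false.
Since LR > 1, the evidence supports H₁ over ¬H₁.


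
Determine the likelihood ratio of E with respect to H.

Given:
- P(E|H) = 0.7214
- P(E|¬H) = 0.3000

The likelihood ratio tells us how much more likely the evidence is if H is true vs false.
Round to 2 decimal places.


Likelihood Ratio (LR) = P(E|H) / P(E|¬H)

LR = 0.7214 / 0.3000
   = 2.40

The evidence is 2.40 times more likely if H is true than if H is false.
LR > 1, so observing E raises the odds in favor of H.


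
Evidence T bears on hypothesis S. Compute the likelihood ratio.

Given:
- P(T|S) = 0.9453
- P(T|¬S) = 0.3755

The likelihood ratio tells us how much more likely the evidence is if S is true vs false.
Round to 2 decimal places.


Likelihood Ratio (LR) = P(T|S) / P(T|¬S)

LR = 0.9453 / 0.3755
   = 2.52

The evidence is 2.52 times more likely if S is true than if S is false.
LR > 1, so observing T raises the odds in favor of S.


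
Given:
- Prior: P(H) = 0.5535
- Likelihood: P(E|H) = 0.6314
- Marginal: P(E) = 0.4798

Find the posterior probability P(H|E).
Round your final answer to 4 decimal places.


Using Bayes' theorem:

P(H|E) = P(E|H) × P(H) / P(E)
       = 0.6314 × 0.5535 / 0.4798
       = 0.34947990 / 0.4798
       = 0.7284

The evidence strengthens our belief in H.
Prior: 0.5535 → Posterior: 0.7284


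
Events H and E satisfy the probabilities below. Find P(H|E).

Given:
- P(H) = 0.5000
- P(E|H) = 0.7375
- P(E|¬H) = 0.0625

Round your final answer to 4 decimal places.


Bayes' theorem: P(H|E) = P(E|H) × P(H) / P(E)

Step 1: Calculate P(E) using law of total probability
P(E) = P(E|H)P(H) + P(E|¬H)P(¬H)
     = 0.7375 × 0.5000 + 0.0625 × 0.5000
     = 0.36875000 + 0.03125000
     = 0.40000000

Step 2: Apply Bayes' theorem
P(H|E) = P(E|H) × P(H) / P(E)
       = 0.36875000 / 0.40000000
       = 0.9219


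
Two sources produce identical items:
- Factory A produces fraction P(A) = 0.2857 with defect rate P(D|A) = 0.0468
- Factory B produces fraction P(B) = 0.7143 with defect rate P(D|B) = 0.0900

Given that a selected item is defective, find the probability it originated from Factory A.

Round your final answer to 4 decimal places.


Let A = from Factory A, D = defective

Given:
- P(A) = 0.2857, P(B) = 0.7143
- P(D|A) = 0.0468, P(D|B) = 0.0900

Step 1: Find P(D)
P(D) = P(D|A)P(A) + P(D|B)P(B)
     = 0.0468 × 0.2857 + 0.0900 × 0.7143
     = 0.01337076 + 0.06428700
     = 0.07765776

Step 2: Apply Bayes' theorem
P(A|D) = P(D|A)P(A) / P(D)
       = 0.01337076 / 0.07765776
       = 0.1722


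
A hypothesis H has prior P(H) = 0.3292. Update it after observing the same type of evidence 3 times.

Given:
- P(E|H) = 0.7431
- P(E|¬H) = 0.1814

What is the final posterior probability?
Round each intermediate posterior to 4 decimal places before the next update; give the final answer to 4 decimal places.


Sequential Bayesian updating:

Initial prior: P(H) = 0.3292

Update 1:
  P(E) = 0.7431 × 0.3292 + 0.1814 × 0.6708 = 0.24462852 + 0.12168312 = 0.36631164
  P(H|E) = 0.24462852 / 0.36631164 = 0.6678

Update 2:
  P(E) = 0.7431 × 0.6678 + 0.1814 × 0.3322 = 0.49624218 + 0.06026108 = 0.55650326
  P(H|E) = 0.49624218 / 0.55650326 = 0.8917

Update 3:
  P(E) = 0.7431 × 0.8917 + 0.1814 × 0.1083 = 0.66262227 + 0.01964562 = 0.68226789
  P(H|E) = 0.66262227 / 0.68226789 = 0.9712

Final posterior: 0.9712


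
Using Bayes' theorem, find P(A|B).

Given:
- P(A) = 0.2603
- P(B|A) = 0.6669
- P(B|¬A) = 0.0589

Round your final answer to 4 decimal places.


Bayes' theorem: P(A|B) = P(B|A) × P(A) / P(B)

Step 1: Calculate P(B) using law of total probability
P(B) = P(B|A)P(A) + P(B|¬A)P(¬A)
     = 0.6669 × 0.2603 + 0.0589 × 0.7397
     = 0.17359407 + 0.04356833
     = 0.21716240

Step 2: Apply Bayes' theorem
P(A|B) = P(B|A) × P(A) / P(B)
       = 0.17359407 / 0.21716240
       = 0.7994


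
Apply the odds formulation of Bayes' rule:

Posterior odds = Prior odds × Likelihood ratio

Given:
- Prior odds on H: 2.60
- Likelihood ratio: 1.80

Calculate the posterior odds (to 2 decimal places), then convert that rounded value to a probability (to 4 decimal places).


Step 1: Calculate posterior odds
Posterior odds = Prior odds × LR
               = 2.60 × 1.80
               = 4.68

Step 2: Convert to probability
P(H|E) = Posterior odds / (1 + Posterior odds)
       = 4.68 / (1 + 4.68)
       = 4.68 / 5.68
       = 0.8239

The evidence increased P(H) from 0.7222 to 0.8239.


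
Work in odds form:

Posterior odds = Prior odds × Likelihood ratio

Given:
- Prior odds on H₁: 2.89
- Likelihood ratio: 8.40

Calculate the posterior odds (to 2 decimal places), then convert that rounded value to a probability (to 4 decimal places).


Step 1: Calculate posterior odds
Posterior odds = Prior odds × LR
               = 2.89 × 8.40
               = 24.28

Step 2: Convert to probability
P(H₁|E) = Posterior odds / (1 + Posterior odds)
       = 24.28 / (1 + 24.28)
       = 24.28 / 25.28
       = 0.9604

The evidence increased P(H₁) from 0.7429 to 0.9604.


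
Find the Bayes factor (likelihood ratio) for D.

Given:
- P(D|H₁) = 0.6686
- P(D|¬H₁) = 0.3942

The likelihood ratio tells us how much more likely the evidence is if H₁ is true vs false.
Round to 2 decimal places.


Likelihood Ratio (LR) = P(D|H₁) / P(D|¬H₁)

LR = 0.6686 / 0.3942
   = 1.70

The evidence is 1.70 times more likely if H₁ is true than if H₁ is false.
Since LR > 1, the evidence supports H₁ over ¬H₁.


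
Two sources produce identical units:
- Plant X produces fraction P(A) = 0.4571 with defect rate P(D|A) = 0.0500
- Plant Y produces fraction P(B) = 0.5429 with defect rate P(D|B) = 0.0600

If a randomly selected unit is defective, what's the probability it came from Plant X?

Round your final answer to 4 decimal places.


Let A = from Plant X, D = defective

Given:
- P(A) = 0.4571, P(B) = 0.5429
- P(D|A) = 0.0500, P(D|B) = 0.0600

Step 1: Find P(D)
P(D) = P(D|A)P(A) + P(D|B)P(B)
     = 0.0500 × 0.4571 + 0.0600 × 0.5429
     = 0.02285500 + 0.03257400
     = 0.05542900

Step 2: Apply Bayes' theorem
P(A|D) = P(D|A)P(A) / P(D)
       = 0.02285500 / 0.05542900
       = 0.4123


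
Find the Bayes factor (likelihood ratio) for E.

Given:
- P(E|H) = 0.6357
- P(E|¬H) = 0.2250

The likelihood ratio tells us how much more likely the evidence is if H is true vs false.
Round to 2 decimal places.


Likelihood Ratio (LR) = P(E|H) / P(E|¬H)

LR = 0.6357 / 0.2250
   = 2.83

The evidence is 2.83 times more likely if H is true than if H is false.
Since LR > 1, the evidence supports H over ¬H.


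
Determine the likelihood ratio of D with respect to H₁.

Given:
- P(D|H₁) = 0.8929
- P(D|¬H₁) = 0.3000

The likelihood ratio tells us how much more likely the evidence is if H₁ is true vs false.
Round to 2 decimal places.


Likelihood Ratio (LR) = P(D|H₁) / P(D|¬H₁)

LR = 0.8929 / 0.3000
   = 2.98

The evidence is 2.98 times more likely if H₁ is true than if H₁ is false.
LR > 1, so observing D raises the odds in favor of H₁.


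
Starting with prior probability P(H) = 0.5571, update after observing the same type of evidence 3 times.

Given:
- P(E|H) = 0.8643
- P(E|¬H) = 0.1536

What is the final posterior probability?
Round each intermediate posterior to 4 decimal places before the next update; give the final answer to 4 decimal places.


Sequential Bayesian updating:

Initial prior: P(H) = 0.5571

Update 1:
  P(E) = 0.8643 × 0.5571 + 0.1536 × 0.4429 = 0.48150153 + 0.06802944 = 0.54953097
  P(H|E) = 0.48150153 / 0.54953097 = 0.8762

Update 2:
  P(E) = 0.8643 × 0.8762 + 0.1536 × 0.1238 = 0.75729966 + 0.01901568 = 0.77631534
  P(H|E) = 0.75729966 / 0.77631534 = 0.9755

Update 3:
  P(E) = 0.8643 × 0.9755 + 0.1536 × 0.0245 = 0.84312465 + 0.00376320 = 0.84688785
  P(H|E) = 0.84312465 / 0.84688785 = 0.9956

Final posterior: 0.9956


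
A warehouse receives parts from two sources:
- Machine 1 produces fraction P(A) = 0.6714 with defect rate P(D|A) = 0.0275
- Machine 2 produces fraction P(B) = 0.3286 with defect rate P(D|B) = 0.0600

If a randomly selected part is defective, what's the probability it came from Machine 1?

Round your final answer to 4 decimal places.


Let A = from Machine 1, D = defective

Given:
- P(A) = 0.6714, P(B) = 0.3286
- P(D|A) = 0.0275, P(D|B) = 0.0600

Step 1: Find P(D)
P(D) = P(D|A)P(A) + P(D|B)P(B)
     = 0.0275 × 0.6714 + 0.0600 × 0.3286
     = 0.01846350 + 0.01971600
     = 0.03817950

Step 2: Apply Bayes' theorem
P(A|D) = P(D|A)P(A) / P(D)
       = 0.01846350 / 0.03817950
       = 0.4836


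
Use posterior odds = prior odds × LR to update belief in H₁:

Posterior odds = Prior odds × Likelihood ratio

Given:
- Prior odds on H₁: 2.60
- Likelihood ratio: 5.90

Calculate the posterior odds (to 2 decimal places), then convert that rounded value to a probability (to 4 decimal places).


Step 1: Calculate posterior odds
Posterior odds = Prior odds × LR
               = 2.60 × 5.90
               = 15.34

Step 2: Convert to probability
P(H₁|E) = Posterior odds / (1 + Posterior odds)
       = 15.34 / (1 + 15.34)
       = 15.34 / 16.34
       = 0.9388

The evidence increased P(H₁) from 0.7222 to 0.9388.


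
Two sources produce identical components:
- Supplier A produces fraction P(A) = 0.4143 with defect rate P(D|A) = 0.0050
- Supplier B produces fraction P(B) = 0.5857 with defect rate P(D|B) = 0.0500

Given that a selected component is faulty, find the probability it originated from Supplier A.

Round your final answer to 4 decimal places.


Let A = from Supplier A, D = faulty

Given:
- P(A) = 0.4143, P(B) = 0.5857
- P(D|A) = 0.0050, P(D|B) = 0.0500

Step 1: Find P(D)
P(D) = P(D|A)P(A) + P(D|B)P(B)
     = 0.0050 × 0.4143 + 0.0500 × 0.5857
     = 0.00207150 + 0.02928500
     = 0.03135650

Step 2: Apply Bayes' theorem
P(A|D) = P(D|A)P(A) / P(D)
       = 0.00207150 / 0.03135650
       = 0.0661


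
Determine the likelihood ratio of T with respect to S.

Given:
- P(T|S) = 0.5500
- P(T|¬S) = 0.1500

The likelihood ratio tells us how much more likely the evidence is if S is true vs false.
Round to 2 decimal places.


Likelihood Ratio (LR) = P(T|S) / P(T|¬S)

LR = 0.5500 / 0.1500
   = 3.67

The evidence is 3.67 times more likely if S is true than if S is false.
Because LR exceeds 1, T is evidence for S.


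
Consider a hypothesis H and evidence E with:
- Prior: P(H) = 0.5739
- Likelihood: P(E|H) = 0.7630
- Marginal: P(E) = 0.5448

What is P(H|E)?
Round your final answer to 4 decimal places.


Using Bayes' theorem:

P(H|E) = P(E|H) × P(H) / P(E)
       = 0.7630 × 0.5739 / 0.5448
       = 0.43788570 / 0.5448
       = 0.8038

The evidence strengthens our belief in H.
Prior: 0.5739 → Posterior: 0.8038


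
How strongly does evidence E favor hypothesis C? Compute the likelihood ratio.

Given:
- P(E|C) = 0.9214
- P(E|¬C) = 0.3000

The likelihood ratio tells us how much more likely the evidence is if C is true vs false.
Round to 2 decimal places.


Likelihood Ratio (LR) = P(E|C) / P(E|¬C)

LR = 0.9214 / 0.3000
   = 3.07

The evidence is 3.07 times more likely if C is true than if C is false.
LR > 1, so observing E raises the odds in favor of C.


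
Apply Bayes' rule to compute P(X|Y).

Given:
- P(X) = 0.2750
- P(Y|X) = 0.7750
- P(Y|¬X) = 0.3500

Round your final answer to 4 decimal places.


Bayes' theorem: P(X|Y) = P(Y|X) × P(X) / P(Y)

Step 1: Calculate P(Y) using law of total probability
P(Y) = P(Y|X)P(X) + P(Y|¬X)P(¬X)
     = 0.7750 × 0.2750 + 0.3500 × 0.7250
     = 0.21312500 + 0.25375000
     = 0.46687500

Step 2: Apply Bayes' theorem
P(X|Y) = P(Y|X) × P(X) / P(Y)
       = 0.21312500 / 0.46687500
       = 0.4565


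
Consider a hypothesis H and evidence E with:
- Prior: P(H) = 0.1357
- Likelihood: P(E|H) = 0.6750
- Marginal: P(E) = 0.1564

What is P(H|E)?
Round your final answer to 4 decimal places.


Using Bayes' theorem:

P(H|E) = P(E|H) × P(H) / P(E)
       = 0.6750 × 0.1357 / 0.1564
       = 0.09159750 / 0.1564
       = 0.5857

The evidence strengthens our belief in H.
Prior: 0.1357 → Posterior: 0.5857


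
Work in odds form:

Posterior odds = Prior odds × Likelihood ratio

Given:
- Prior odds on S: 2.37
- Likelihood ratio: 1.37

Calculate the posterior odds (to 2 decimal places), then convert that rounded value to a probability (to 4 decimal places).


Step 1: Calculate posterior odds
Posterior odds = Prior odds × LR
               = 2.37 × 1.37
               = 3.25

Step 2: Convert to probability
P(S|E) = Posterior odds / (1 + Posterior odds)
       = 3.25 / (1 + 3.25)
       = 3.25 / 4.25
       = 0.7647

The evidence increased P(S) from 0.7033 to 0.7647.


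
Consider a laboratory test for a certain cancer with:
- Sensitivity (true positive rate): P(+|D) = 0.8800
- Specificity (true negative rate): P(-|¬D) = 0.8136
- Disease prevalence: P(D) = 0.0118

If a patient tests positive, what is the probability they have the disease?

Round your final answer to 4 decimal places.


Let D = has disease, + = positive test

Given:
- P(D) = 0.0118 (prevalence)
- P(+|D) = 0.8800 (sensitivity)
- P(-|¬D) = 0.8136 (specificity)
- P(+|¬D) = 0.1864 (false positive rate = 1 - specificity)

Step 1: Find P(+)
P(+) = P(+|D)P(D) + P(+|¬D)P(¬D)
     = 0.8800 × 0.0118 + 0.1864 × 0.9882
     = 0.01038400 + 0.18420048
     = 0.19458448

Step 2: Apply Bayes' theorem for P(D|+)
P(D|+) = P(+|D)P(D) / P(+)
       = 0.01038400 / 0.19458448
       = 0.0534


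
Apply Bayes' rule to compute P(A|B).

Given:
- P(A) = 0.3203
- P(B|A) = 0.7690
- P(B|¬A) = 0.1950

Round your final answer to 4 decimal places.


Bayes' theorem: P(A|B) = P(B|A) × P(A) / P(B)

Step 1: Calculate P(B) using law of total probability
P(B) = P(B|A)P(A) + P(B|¬A)P(¬A)
     = 0.7690 × 0.3203 + 0.1950 × 0.6797
     = 0.24631070 + 0.13254150
     = 0.37885220

Step 2: Apply Bayes' theorem
P(A|B) = P(B|A) × P(A) / P(B)
       = 0.24631070 / 0.37885220
       = 0.6501


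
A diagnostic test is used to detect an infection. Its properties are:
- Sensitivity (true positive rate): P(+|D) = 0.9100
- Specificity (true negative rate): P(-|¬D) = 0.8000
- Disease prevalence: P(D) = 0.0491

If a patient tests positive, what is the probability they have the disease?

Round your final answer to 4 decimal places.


Let D = has disease, + = positive test

Given:
- P(D) = 0.0491 (prevalence)
- P(+|D) = 0.9100 (sensitivity)
- P(-|¬D) = 0.8000 (specificity)
- P(+|¬D) = 0.2000 (false positive rate = 1 - specificity)

Step 1: Find P(+)
P(+) = P(+|D)P(D) + P(+|¬D)P(¬D)
     = 0.9100 × 0.0491 + 0.2000 × 0.9509
     = 0.04468100 + 0.19018000
     = 0.23486100

Step 2: Apply Bayes' theorem for P(D|+)
P(D|+) = P(+|D)P(D) / P(+)
       = 0.04468100 / 0.23486100
       = 0.1902


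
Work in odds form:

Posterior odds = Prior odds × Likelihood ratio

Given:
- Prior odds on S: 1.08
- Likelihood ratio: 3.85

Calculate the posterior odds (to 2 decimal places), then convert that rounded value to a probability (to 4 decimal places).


Step 1: Calculate posterior odds
Posterior odds = Prior odds × LR
               = 1.08 × 3.85
               = 4.16

Step 2: Convert to probability
P(S|E) = Posterior odds / (1 + Posterior odds)
       = 4.16 / (1 + 4.16)
       = 4.16 / 5.16
       = 0.8062

The evidence increased P(S) from 0.5192 to 0.8062.


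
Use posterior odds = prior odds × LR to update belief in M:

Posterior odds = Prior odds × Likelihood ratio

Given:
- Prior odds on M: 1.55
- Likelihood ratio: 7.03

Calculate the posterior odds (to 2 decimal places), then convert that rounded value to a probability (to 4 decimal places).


Step 1: Calculate posterior odds
Posterior odds = Prior odds × LR
               = 1.55 × 7.03
               = 10.90

Step 2: Convert to probability
P(M|E) = Posterior odds / (1 + Posterior odds)
       = 10.90 / (1 + 10.90)
       = 10.90 / 11.90
       = 0.9160

The evidence increased P(M) from 0.6078 to 0.9160.


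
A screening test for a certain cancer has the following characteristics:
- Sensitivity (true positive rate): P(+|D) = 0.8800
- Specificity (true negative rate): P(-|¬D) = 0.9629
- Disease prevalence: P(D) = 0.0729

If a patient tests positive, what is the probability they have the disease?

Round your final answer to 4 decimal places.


Let D = has disease, + = positive test

Given:
- P(D) = 0.0729 (prevalence)
- P(+|D) = 0.8800 (sensitivity)
- P(-|¬D) = 0.9629 (specificity)
- P(+|¬D) = 0.0371 (false positive rate = 1 - specificity)

Step 1: Find P(+)
P(+) = P(+|D)P(D) + P(+|¬D)P(¬D)
     = 0.8800 × 0.0729 + 0.0371 × 0.9271
     = 0.06415200 + 0.03439541
     = 0.09854741

Step 2: Apply Bayes' theorem for P(D|+)
P(D|+) = P(+|D)P(D) / P(+)
       = 0.06415200 / 0.09854741
       = 0.6510


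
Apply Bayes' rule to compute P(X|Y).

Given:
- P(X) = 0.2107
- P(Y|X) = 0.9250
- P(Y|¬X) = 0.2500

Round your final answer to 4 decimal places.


Bayes' theorem: P(X|Y) = P(Y|X) × P(X) / P(Y)

Step 1: Calculate P(Y) using law of total probability
P(Y) = P(Y|X)P(X) + P(Y|¬X)P(¬X)
     = 0.9250 × 0.2107 + 0.2500 × 0.7893
     = 0.19489750 + 0.19732500
     = 0.39222250

Step 2: Apply Bayes' theorem
P(X|Y) = P(Y|X) × P(X) / P(Y)
       = 0.19489750 / 0.39222250
       = 0.4969


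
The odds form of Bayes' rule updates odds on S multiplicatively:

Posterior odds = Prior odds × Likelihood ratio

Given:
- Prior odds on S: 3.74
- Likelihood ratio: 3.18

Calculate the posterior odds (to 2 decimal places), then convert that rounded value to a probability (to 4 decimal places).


Step 1: Calculate posterior odds
Posterior odds = Prior odds × LR
               = 3.74 × 3.18
               = 11.89

Step 2: Convert to probability
P(S|E) = Posterior odds / (1 + Posterior odds)
       = 11.89 / (1 + 11.89)
       = 11.89 / 12.89
       = 0.9224

The evidence increased P(S) from 0.7890 to 0.9224.


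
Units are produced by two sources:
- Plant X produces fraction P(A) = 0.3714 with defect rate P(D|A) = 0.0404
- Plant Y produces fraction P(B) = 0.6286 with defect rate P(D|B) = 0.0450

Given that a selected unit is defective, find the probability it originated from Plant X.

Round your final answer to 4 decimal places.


Let A = from Plant X, D = defective

Given:
- P(A) = 0.3714, P(B) = 0.6286
- P(D|A) = 0.0404, P(D|B) = 0.0450

Step 1: Find P(D)
P(D) = P(D|A)P(A) + P(D|B)P(B)
     = 0.0404 × 0.3714 + 0.0450 × 0.6286
     = 0.01500456 + 0.02828700
     = 0.04329156

Step 2: Apply Bayes' theorem
P(A|D) = P(D|A)P(A) / P(D)
       = 0.01500456 / 0.04329156
       = 0.3466


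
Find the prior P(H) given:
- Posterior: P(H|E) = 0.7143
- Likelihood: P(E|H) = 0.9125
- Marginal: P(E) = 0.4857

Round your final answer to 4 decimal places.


From Bayes' theorem: P(H|E) = P(E|H) × P(H) / P(E)

Rearranging for P(H):
P(H) = P(H|E) × P(E) / P(E|H)
     = 0.7143 × 0.4857 / 0.9125
     = 0.34693551 / 0.9125
     = 0.3802


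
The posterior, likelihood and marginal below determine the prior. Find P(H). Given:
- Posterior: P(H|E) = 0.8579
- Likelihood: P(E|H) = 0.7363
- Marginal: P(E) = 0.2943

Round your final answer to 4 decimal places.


From Bayes' theorem: P(H|E) = P(E|H) × P(H) / P(E)

Rearranging for P(H):
P(H) = P(H|E) × P(E) / P(E|H)
     = 0.8579 × 0.2943 / 0.7363
     = 0.25247997 / 0.7363
     = 0.3429


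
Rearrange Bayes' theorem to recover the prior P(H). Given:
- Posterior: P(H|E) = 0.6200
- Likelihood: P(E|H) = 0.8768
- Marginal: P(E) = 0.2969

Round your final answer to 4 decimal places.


From Bayes' theorem: P(H|E) = P(E|H) × P(H) / P(E)

Rearranging for P(H):
P(H) = P(H|E) × P(E) / P(E|H)
     = 0.6200 × 0.2969 / 0.8768
     = 0.18407800 / 0.8768
     = 0.2099


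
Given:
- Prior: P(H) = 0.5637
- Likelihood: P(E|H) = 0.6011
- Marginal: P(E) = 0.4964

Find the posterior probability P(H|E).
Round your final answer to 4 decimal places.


Using Bayes' theorem:

P(H|E) = P(E|H) × P(H) / P(E)
       = 0.6011 × 0.5637 / 0.4964
       = 0.33884007 / 0.4964
       = 0.6826

The evidence strengthens our belief in H.
Prior: 0.5637 → Posterior: 0.6826


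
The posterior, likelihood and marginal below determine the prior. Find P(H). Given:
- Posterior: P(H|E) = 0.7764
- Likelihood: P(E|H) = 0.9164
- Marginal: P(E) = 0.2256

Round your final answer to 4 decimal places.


From Bayes' theorem: P(H|E) = P(E|H) × P(H) / P(E)

Rearranging for P(H):
P(H) = P(H|E) × P(E) / P(E|H)
     = 0.7764 × 0.2256 / 0.9164
     = 0.17515584 / 0.9164
     = 0.1911


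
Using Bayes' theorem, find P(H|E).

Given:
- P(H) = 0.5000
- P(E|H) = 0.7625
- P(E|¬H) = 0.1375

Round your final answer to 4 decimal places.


Bayes' theorem: P(H|E) = P(E|H) × P(H) / P(E)

Step 1: Calculate P(E) using law of total probability
P(E) = P(E|H)P(H) + P(E|¬H)P(¬H)
     = 0.7625 × 0.5000 + 0.1375 × 0.5000
     = 0.38125000 + 0.06875000
     = 0.45000000

Step 2: Apply Bayes' theorem
P(H|E) = P(E|H) × P(H) / P(E)
       = 0.38125000 / 0.45000000
       = 0.8472


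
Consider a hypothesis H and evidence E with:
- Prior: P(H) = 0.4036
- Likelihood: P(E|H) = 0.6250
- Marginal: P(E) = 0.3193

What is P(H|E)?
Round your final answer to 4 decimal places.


Using Bayes' theorem:

P(H|E) = P(E|H) × P(H) / P(E)
       = 0.6250 × 0.4036 / 0.3193
       = 0.25225000 / 0.3193
       = 0.7900

The evidence strengthens our belief in H.
Prior: 0.4036 → Posterior: 0.7900


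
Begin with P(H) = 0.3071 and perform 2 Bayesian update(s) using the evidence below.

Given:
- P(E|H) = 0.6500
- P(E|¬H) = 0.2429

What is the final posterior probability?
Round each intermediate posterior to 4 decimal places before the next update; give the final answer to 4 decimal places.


Sequential Bayesian updating:

Initial prior: P(H) = 0.3071

Update 1:
  P(E) = 0.6500 × 0.3071 + 0.2429 × 0.6929 = 0.19961500 + 0.16830541 = 0.36792041
  P(H|E) = 0.19961500 / 0.36792041 = 0.5425

Update 2:
  P(E) = 0.6500 × 0.5425 + 0.2429 × 0.4575 = 0.35262500 + 0.11112675 = 0.46375175
  P(H|E) = 0.35262500 / 0.46375175 = 0.7604

Final posterior: 0.7604


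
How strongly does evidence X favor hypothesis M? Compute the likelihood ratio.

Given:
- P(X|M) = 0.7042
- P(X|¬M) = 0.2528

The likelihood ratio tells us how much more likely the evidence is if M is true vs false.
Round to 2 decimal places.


Likelihood Ratio (LR) = P(X|M) / P(X|¬M)

LR = 0.7042 / 0.2528
   = 2.79

The evidence is 2.79 times more likely if M is true than if M is false.
Since LR > 1, the evidence supports M over ¬M.


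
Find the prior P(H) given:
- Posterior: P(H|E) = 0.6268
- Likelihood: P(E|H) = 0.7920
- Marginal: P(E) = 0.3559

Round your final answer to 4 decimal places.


From Bayes' theorem: P(H|E) = P(E|H) × P(H) / P(E)

Rearranging for P(H):
P(H) = P(H|E) × P(E) / P(E|H)
     = 0.6268 × 0.3559 / 0.7920
     = 0.22307812 / 0.7920
     = 0.2817


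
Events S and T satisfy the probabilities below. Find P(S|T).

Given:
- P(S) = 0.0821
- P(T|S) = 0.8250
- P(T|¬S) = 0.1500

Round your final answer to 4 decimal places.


Bayes' theorem: P(S|T) = P(T|S) × P(S) / P(T)

Step 1: Calculate P(T) using law of total probability
P(T) = P(T|S)P(S) + P(T|¬S)P(¬S)
     = 0.8250 × 0.0821 + 0.1500 × 0.9179
     = 0.06773250 + 0.13768500
     = 0.20541750

Step 2: Apply Bayes' theorem
P(S|T) = P(T|S) × P(S) / P(T)
       = 0.06773250 / 0.20541750
       = 0.3297


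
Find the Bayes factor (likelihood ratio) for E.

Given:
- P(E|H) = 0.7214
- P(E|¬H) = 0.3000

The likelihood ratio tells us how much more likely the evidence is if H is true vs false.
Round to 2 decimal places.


Likelihood Ratio (LR) = P(E|H) / P(E|¬H)

LR = 0.7214 / 0.3000
   = 2.40

The evidence is 2.40 times more likely if H is true than if H is false.
Since LR > 1, the evidence supports H over ¬H.


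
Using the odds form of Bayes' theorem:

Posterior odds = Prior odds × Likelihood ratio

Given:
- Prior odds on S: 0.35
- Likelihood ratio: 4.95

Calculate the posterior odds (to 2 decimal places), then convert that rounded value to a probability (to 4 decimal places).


Step 1: Calculate posterior odds
Posterior odds = Prior odds × LR
               = 0.35 × 4.95
               = 1.73

Step 2: Convert to probability
P(S|E) = Posterior odds / (1 + Posterior odds)
       = 1.73 / (1 + 1.73)
       = 1.73 / 2.73
       = 0.6337

The evidence increased P(S) from 0.2593 to 0.6337.


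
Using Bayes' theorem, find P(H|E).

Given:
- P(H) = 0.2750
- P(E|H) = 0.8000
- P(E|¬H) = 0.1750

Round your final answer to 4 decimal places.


Bayes' theorem: P(H|E) = P(E|H) × P(H) / P(E)

Step 1: Calculate P(E) using law of total probability
P(E) = P(E|H)P(H) + P(E|¬H)P(¬H)
     = 0.8000 × 0.2750 + 0.1750 × 0.7250
     = 0.22000000 + 0.12687500
     = 0.34687500

Step 2: Apply Bayes' theorem
P(H|E) = P(E|H) × P(H) / P(E)
       = 0.22000000 / 0.34687500
       = 0.6342


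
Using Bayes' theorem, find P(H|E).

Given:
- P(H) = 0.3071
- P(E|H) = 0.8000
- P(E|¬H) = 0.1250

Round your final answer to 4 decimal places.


Bayes' theorem: P(H|E) = P(E|H) × P(H) / P(E)

Step 1: Calculate P(E) using law of total probability
P(E) = P(E|H)P(H) + P(E|¬H)P(¬H)
     = 0.8000 × 0.3071 + 0.1250 × 0.6929
     = 0.24568000 + 0.08661250
     = 0.33229250

Step 2: Apply Bayes' theorem
P(H|E) = P(E|H) × P(H) / P(E)
       = 0.24568000 / 0.33229250
       = 0.7393


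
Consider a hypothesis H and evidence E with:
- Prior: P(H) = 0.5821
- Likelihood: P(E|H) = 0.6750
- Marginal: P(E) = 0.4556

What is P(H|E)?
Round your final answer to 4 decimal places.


Using Bayes' theorem:

P(H|E) = P(E|H) × P(H) / P(E)
       = 0.6750 × 0.5821 / 0.4556
       = 0.39291750 / 0.4556
       = 0.8624

The evidence strengthens our belief in H.
Prior: 0.5821 → Posterior: 0.8624


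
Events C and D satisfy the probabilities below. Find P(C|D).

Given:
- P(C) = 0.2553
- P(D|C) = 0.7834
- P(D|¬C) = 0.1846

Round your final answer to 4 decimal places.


Bayes' theorem: P(C|D) = P(D|C) × P(C) / P(D)

Step 1: Calculate P(D) using law of total probability
P(D) = P(D|C)P(C) + P(D|¬C)P(¬C)
     = 0.7834 × 0.2553 + 0.1846 × 0.7447
     = 0.20000202 + 0.13747162
     = 0.33747364

Step 2: Apply Bayes' theorem
P(C|D) = P(D|C) × P(C) / P(D)
       = 0.20000202 / 0.33747364
       = 0.5926


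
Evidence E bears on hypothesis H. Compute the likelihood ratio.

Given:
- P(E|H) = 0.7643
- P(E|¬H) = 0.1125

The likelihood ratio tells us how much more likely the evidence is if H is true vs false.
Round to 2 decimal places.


Likelihood Ratio (LR) = P(E|H) / P(E|¬H)

LR = 0.7643 / 0.1125
   = 6.79

The evidence is 6.79 times more likely if H is true than if H is false.
Since LR > 1, the evidence supports H over ¬H.


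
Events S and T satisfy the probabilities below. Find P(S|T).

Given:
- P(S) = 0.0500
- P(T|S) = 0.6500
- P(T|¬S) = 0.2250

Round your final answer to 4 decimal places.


Bayes' theorem: P(S|T) = P(T|S) × P(S) / P(T)

Step 1: Calculate P(T) using law of total probability
P(T) = P(T|S)P(S) + P(T|¬S)P(¬S)
     = 0.6500 × 0.0500 + 0.2250 × 0.9500
     = 0.03250000 + 0.21375000
     = 0.24625000

Step 2: Apply Bayes' theorem
P(S|T) = P(T|S) × P(S) / P(T)
       = 0.03250000 / 0.24625000
       = 0.1320


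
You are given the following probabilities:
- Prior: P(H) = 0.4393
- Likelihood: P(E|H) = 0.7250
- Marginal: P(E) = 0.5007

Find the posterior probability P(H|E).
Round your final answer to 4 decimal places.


Using Bayes' theorem:

P(H|E) = P(E|H) × P(H) / P(E)
       = 0.7250 × 0.4393 / 0.5007
       = 0.31849250 / 0.5007
       = 0.6361

The evidence strengthens our belief in H.
Prior: 0.4393 → Posterior: 0.6361


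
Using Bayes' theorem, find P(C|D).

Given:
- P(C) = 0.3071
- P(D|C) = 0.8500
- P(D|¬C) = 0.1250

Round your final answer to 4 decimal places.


Bayes' theorem: P(C|D) = P(D|C) × P(C) / P(D)

Step 1: Calculate P(D) using law of total probability
P(D) = P(D|C)P(C) + P(D|¬C)P(¬C)
     = 0.8500 × 0.3071 + 0.1250 × 0.6929
     = 0.26103500 + 0.08661250
     = 0.34764750

Step 2: Apply Bayes' theorem
P(C|D) = P(D|C) × P(C) / P(D)
       = 0.26103500 / 0.34764750
       = 0.7509


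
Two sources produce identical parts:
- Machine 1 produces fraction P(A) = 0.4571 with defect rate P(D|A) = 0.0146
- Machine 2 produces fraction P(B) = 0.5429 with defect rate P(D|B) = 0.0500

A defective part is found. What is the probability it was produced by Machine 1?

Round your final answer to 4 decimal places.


Let A = from Machine 1, D = defective

Given:
- P(A) = 0.4571, P(B) = 0.5429
- P(D|A) = 0.0146, P(D|B) = 0.0500

Step 1: Find P(D)
P(D) = P(D|A)P(A) + P(D|B)P(B)
     = 0.0146 × 0.4571 + 0.0500 × 0.5429
     = 0.00667366 + 0.02714500
     = 0.03381866

Step 2: Apply Bayes' theorem
P(A|D) = P(D|A)P(A) / P(D)
       = 0.00667366 / 0.03381866
       = 0.1973


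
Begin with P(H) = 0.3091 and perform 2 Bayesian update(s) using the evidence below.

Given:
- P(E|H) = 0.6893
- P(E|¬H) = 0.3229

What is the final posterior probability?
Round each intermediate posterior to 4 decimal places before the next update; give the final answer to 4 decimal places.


Sequential Bayesian updating:

Initial prior: P(H) = 0.3091

Update 1:
  P(E) = 0.6893 × 0.3091 + 0.3229 × 0.6909 = 0.21306263 + 0.22309161 = 0.43615424
  P(H|E) = 0.21306263 / 0.43615424 = 0.4885

Update 2:
  P(E) = 0.6893 × 0.4885 + 0.3229 × 0.5115 = 0.33672305 + 0.16516335 = 0.50188640
  P(H|E) = 0.33672305 / 0.50188640 = 0.6709

Final posterior: 0.6709


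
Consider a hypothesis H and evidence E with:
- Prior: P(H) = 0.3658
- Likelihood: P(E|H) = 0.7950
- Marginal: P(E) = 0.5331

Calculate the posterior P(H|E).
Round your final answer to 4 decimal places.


Using Bayes' theorem:

P(H|E) = P(E|H) × P(H) / P(E)
       = 0.7950 × 0.3658 / 0.5331
       = 0.29081100 / 0.5331
       = 0.5455

The evidence strengthens our belief in H.
Prior: 0.3658 → Posterior: 0.5455


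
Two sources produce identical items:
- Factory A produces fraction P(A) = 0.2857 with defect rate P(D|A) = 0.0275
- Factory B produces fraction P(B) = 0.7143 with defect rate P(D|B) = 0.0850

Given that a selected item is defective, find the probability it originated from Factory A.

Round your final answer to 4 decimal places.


Let A = from Factory A, D = defective

Given:
- P(A) = 0.2857, P(B) = 0.7143
- P(D|A) = 0.0275, P(D|B) = 0.0850

Step 1: Find P(D)
P(D) = P(D|A)P(A) + P(D|B)P(B)
     = 0.0275 × 0.2857 + 0.0850 × 0.7143
     = 0.00785675 + 0.06071550
     = 0.06857225

Step 2: Apply Bayes' theorem
P(A|D) = P(D|A)P(A) / P(D)
       = 0.00785675 / 0.06857225
       = 0.1146


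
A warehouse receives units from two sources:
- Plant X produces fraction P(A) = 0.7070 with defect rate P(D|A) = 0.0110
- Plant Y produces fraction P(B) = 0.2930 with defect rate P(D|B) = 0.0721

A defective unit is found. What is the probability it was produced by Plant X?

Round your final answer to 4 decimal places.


Let A = from Plant X, D = defective

Given:
- P(A) = 0.7070, P(B) = 0.2930
- P(D|A) = 0.0110, P(D|B) = 0.0721

Step 1: Find P(D)
P(D) = P(D|A)P(A) + P(D|B)P(B)
     = 0.0110 × 0.7070 + 0.0721 × 0.2930
     = 0.00777700 + 0.02112530
     = 0.02890230

Step 2: Apply Bayes' theorem
P(A|D) = P(D|A)P(A) / P(D)
       = 0.00777700 / 0.02890230
       = 0.2691


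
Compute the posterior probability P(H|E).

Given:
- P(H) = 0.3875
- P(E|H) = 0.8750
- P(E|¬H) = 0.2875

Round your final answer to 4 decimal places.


Bayes' theorem: P(H|E) = P(E|H) × P(H) / P(E)

Step 1: Calculate P(E) using law of total probability
P(E) = P(E|H)P(H) + P(E|¬H)P(¬H)
     = 0.8750 × 0.3875 + 0.2875 × 0.6125
     = 0.33906250 + 0.17609375
     = 0.51515625

Step 2: Apply Bayes' theorem
P(H|E) = P(E|H) × P(H) / P(E)
       = 0.33906250 / 0.51515625
       = 0.6582


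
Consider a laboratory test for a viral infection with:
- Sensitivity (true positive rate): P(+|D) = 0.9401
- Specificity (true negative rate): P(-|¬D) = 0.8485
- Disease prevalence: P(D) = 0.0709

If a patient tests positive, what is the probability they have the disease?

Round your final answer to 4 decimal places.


Let D = has disease, + = positive test

Given:
- P(D) = 0.0709 (prevalence)
- P(+|D) = 0.9401 (sensitivity)
- P(-|¬D) = 0.8485 (specificity)
- P(+|¬D) = 0.1515 (false positive rate = 1 - specificity)

Step 1: Find P(+)
P(+) = P(+|D)P(D) + P(+|¬D)P(¬D)
     = 0.9401 × 0.0709 + 0.1515 × 0.9291
     = 0.06665309 + 0.14075865
     = 0.20741174

Step 2: Apply Bayes' theorem for P(D|+)
P(D|+) = P(+|D)P(D) / P(+)
       = 0.06665309 / 0.20741174
       = 0.3214


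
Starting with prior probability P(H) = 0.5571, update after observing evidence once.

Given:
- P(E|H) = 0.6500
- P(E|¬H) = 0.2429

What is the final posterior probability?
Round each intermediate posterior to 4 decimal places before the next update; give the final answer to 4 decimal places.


Sequential Bayesian updating:

Initial prior: P(H) = 0.5571

Update 1:
  P(E) = 0.6500 × 0.5571 + 0.2429 × 0.4429 = 0.36211500 + 0.10758041 = 0.46969541
  P(H|E) = 0.36211500 / 0.46969541 = 0.7710

Final posterior: 0.7710


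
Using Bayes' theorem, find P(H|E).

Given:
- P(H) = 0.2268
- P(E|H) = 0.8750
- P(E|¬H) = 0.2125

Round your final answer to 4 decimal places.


Bayes' theorem: P(H|E) = P(E|H) × P(H) / P(E)

Step 1: Calculate P(E) using law of total probability
P(E) = P(E|H)P(H) + P(E|¬H)P(¬H)
     = 0.8750 × 0.2268 + 0.2125 × 0.7732
     = 0.19845000 + 0.16430500
     = 0.36275500

Step 2: Apply Bayes' theorem
P(H|E) = P(E|H) × P(H) / P(E)
       = 0.19845000 / 0.36275500
       = 0.5471


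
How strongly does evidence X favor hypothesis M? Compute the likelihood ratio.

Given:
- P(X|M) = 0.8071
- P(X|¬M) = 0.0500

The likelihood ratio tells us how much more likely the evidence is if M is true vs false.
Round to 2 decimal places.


Likelihood Ratio (LR) = P(X|M) / P(X|¬M)

LR = 0.8071 / 0.0500
   = 16.14

The evidence is 16.14 times more likely if M is true than if M is false.
LR > 1, so observing X raises the odds in favor of M.


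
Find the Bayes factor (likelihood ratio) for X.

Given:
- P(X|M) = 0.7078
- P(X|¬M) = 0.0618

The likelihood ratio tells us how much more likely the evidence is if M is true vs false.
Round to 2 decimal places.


Likelihood Ratio (LR) = P(X|M) / P(X|¬M)

LR = 0.7078 / 0.0618
   = 11.45

The evidence is 11.45 times more likely if M is true than if M is false.
Because LR exceeds 1, X is evidence for M.


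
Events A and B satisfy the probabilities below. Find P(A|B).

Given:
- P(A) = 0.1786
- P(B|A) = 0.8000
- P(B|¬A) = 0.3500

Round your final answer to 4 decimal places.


Bayes' theorem: P(A|B) = P(B|A) × P(A) / P(B)

Step 1: Calculate P(B) using law of total probability
P(B) = P(B|A)P(A) + P(B|¬A)P(¬A)
     = 0.8000 × 0.1786 + 0.3500 × 0.8214
     = 0.14288000 + 0.28749000
     = 0.43037000

Step 2: Apply Bayes' theorem
P(A|B) = P(B|A) × P(A) / P(B)
       = 0.14288000 / 0.43037000
       = 0.3320


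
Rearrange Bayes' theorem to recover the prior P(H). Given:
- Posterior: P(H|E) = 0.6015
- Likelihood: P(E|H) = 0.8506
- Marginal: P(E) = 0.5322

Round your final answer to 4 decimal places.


From Bayes' theorem: P(H|E) = P(E|H) × P(H) / P(E)

Rearranging for P(H):
P(H) = P(H|E) × P(E) / P(E|H)
     = 0.6015 × 0.5322 / 0.8506
     = 0.32011830 / 0.8506
     = 0.3763


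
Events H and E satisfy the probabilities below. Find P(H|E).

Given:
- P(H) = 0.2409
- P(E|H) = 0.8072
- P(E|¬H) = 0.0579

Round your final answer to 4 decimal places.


Bayes' theorem: P(H|E) = P(E|H) × P(H) / P(E)

Step 1: Calculate P(E) using law of total probability
P(E) = P(E|H)P(H) + P(E|¬H)P(¬H)
     = 0.8072 × 0.2409 + 0.0579 × 0.7591
     = 0.19445448 + 0.04395189
     = 0.23840637

Step 2: Apply Bayes' theorem
P(H|E) = P(E|H) × P(H) / P(E)
       = 0.19445448 / 0.23840637
       = 0.8156


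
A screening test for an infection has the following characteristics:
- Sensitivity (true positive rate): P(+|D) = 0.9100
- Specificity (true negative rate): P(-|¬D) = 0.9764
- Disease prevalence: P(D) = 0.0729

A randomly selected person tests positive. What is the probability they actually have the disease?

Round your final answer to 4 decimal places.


Let D = has disease, + = positive test

Given:
- P(D) = 0.0729 (prevalence)
- P(+|D) = 0.9100 (sensitivity)
- P(-|¬D) = 0.9764 (specificity)
- P(+|¬D) = 0.0236 (false positive rate = 1 - specificity)

Step 1: Find P(+)
P(+) = P(+|D)P(D) + P(+|¬D)P(¬D)
     = 0.9100 × 0.0729 + 0.0236 × 0.9271
     = 0.06633900 + 0.02187956
     = 0.08821856

Step 2: Apply Bayes' theorem for P(D|+)
P(D|+) = P(+|D)P(D) / P(+)
       = 0.06633900 / 0.08821856
       = 0.7520


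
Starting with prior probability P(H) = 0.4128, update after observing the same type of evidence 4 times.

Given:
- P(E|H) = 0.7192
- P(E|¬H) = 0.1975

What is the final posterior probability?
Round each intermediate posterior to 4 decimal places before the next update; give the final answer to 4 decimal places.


Sequential Bayesian updating:

Initial prior: P(H) = 0.4128

Update 1:
  P(E) = 0.7192 × 0.4128 + 0.1975 × 0.5872 = 0.29688576 + 0.11597200 = 0.41285776
  P(H|E) = 0.29688576 / 0.41285776 = 0.7191

Update 2:
  P(E) = 0.7192 × 0.7191 + 0.1975 × 0.2809 = 0.51717672 + 0.05547775 = 0.57265447
  P(H|E) = 0.51717672 / 0.57265447 = 0.9031

Update 3:
  P(E) = 0.7192 × 0.9031 + 0.1975 × 0.0969 = 0.64950952 + 0.01913775 = 0.66864727
  P(H|E) = 0.64950952 / 0.66864727 = 0.9714

Update 4:
  P(E) = 0.7192 × 0.9714 + 0.1975 × 0.0286 = 0.69863088 + 0.00564850 = 0.70427938
  P(H|E) = 0.69863088 / 0.70427938 = 0.9920

Final posterior: 0.9920
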